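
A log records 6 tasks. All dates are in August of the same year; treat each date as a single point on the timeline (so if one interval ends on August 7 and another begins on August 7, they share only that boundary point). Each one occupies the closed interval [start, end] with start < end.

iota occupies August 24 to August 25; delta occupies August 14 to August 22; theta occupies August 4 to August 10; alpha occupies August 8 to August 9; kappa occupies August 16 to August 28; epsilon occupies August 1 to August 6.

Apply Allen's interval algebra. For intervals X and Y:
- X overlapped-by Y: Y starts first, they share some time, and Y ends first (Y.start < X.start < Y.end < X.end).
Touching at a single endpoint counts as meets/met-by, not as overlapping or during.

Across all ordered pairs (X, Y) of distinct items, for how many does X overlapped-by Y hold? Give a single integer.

2

Checking all 30 ordered pairs for relation 'overlapped-by'; matching pairs in alphabetical order:
(kappa, delta): kappa overlapped-by delta ✓
(theta, epsilon): theta overlapped-by epsilon ✓
Count: 2.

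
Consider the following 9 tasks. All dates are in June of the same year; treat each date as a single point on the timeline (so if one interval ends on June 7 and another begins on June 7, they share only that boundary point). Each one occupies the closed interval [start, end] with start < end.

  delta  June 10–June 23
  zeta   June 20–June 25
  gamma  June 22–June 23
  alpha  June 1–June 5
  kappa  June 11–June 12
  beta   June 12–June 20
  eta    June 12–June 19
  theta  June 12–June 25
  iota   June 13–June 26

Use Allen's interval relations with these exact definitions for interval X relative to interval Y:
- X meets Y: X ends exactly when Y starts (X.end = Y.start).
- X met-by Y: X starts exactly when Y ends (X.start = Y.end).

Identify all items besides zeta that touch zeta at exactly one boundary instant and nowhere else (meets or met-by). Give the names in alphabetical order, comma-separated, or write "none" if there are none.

Target zeta = [June 20, June 25].
alpha [June 1, June 5] → before → no.
beta [June 12, June 20] → meets → yes.
delta [June 10, June 23] → overlaps → no.
eta [June 12, June 19] → before → no.
gamma [June 22, June 23] → during → no.
iota [June 13, June 26] → contains → no.
kappa [June 11, June 12] → before → no.
theta [June 12, June 25] → finished-by → no.
Result: beta.

beta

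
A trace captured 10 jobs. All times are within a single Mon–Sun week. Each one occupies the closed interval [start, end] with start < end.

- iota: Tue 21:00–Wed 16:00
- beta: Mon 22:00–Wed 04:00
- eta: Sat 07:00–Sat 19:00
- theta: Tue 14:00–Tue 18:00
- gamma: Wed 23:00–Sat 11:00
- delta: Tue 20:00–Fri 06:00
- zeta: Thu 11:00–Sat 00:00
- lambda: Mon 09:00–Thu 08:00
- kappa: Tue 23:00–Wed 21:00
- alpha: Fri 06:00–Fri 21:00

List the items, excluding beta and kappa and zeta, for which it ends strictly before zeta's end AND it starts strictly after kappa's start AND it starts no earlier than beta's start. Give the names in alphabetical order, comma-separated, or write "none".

alpha

Conditions: its end is strictly before zeta's end (X.end < Sat 00:00) AND its start is strictly after kappa's start (X.start > Tue 23:00) AND its start is no earlier than beta's start (X.start >= Mon 22:00).
alpha: end Fri 21:00 < Sat 00:00? ✓; start Fri 06:00 > Tue 23:00? ✓; start Fri 06:00 >= Mon 22:00? ✓ → yes.
delta: end Fri 06:00 < Sat 00:00? ✓; start Tue 20:00 > Tue 23:00? ✗; start Tue 20:00 >= Mon 22:00? ✓ → no.
eta: end Sat 19:00 < Sat 00:00? ✗; start Sat 07:00 > Tue 23:00? ✓; start Sat 07:00 >= Mon 22:00? ✓ → no.
gamma: end Sat 11:00 < Sat 00:00? ✗; start Wed 23:00 > Tue 23:00? ✓; start Wed 23:00 >= Mon 22:00? ✓ → no.
iota: end Wed 16:00 < Sat 00:00? ✓; start Tue 21:00 > Tue 23:00? ✗; start Tue 21:00 >= Mon 22:00? ✓ → no.
lambda: end Thu 08:00 < Sat 00:00? ✓; start Mon 09:00 > Tue 23:00? ✗; start Mon 09:00 >= Mon 22:00? ✗ → no.
theta: end Tue 18:00 < Sat 00:00? ✓; start Tue 14:00 > Tue 23:00? ✗; start Tue 14:00 >= Mon 22:00? ✓ → no.
Result: alpha.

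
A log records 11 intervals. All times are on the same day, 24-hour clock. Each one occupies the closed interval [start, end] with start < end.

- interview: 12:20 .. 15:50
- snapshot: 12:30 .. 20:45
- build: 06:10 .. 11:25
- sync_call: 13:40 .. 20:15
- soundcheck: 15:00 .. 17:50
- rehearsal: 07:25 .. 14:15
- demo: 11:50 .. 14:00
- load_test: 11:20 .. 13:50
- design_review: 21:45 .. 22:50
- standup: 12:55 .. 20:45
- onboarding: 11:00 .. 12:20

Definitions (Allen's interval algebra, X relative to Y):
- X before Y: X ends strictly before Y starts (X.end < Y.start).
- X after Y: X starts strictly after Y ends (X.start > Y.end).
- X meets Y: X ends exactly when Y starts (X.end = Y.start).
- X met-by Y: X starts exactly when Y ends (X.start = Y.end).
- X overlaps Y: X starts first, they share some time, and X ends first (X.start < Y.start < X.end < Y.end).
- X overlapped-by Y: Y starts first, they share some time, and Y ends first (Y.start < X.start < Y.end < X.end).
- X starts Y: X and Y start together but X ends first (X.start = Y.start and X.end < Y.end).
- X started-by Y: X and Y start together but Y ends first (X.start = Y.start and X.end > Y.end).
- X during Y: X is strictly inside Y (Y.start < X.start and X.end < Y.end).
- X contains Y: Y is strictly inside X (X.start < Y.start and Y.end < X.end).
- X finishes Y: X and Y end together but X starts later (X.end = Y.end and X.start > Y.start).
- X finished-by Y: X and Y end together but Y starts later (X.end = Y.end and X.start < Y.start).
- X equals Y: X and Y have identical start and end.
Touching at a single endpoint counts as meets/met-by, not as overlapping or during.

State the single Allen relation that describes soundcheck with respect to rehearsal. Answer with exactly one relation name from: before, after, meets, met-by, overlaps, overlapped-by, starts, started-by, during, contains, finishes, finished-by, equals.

after

soundcheck = [15:00, 17:50]; rehearsal = [07:25, 14:15].
Compare endpoints: soundcheck.start > rehearsal.start, soundcheck.start > rehearsal.end, soundcheck.end > rehearsal.start, soundcheck.end > rehearsal.end.
That pattern is 'after'.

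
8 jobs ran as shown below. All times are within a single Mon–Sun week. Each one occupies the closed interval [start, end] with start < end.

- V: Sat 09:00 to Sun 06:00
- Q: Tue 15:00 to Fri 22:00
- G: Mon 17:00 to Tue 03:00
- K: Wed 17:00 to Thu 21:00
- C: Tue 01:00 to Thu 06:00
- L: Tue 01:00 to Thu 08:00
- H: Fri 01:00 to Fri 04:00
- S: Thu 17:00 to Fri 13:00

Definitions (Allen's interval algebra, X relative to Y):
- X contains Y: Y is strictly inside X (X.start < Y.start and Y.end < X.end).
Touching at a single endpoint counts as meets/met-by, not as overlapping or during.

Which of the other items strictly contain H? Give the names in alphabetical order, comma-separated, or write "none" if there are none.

Q, S

Target H = [Fri 01:00, Fri 04:00].
C [Tue 01:00, Thu 06:00] → before → no.
G [Mon 17:00, Tue 03:00] → before → no.
K [Wed 17:00, Thu 21:00] → before → no.
L [Tue 01:00, Thu 08:00] → before → no.
Q [Tue 15:00, Fri 22:00] → contains → yes.
S [Thu 17:00, Fri 13:00] → contains → yes.
V [Sat 09:00, Sun 06:00] → after → no.
Result: Q, S.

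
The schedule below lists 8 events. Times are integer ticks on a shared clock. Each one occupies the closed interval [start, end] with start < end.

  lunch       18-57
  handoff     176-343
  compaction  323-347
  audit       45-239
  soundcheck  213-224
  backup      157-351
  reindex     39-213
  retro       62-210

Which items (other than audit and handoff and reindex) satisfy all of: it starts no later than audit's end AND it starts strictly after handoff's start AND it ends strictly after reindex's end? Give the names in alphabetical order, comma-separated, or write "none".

Conditions: its start is no later than audit's end (X.start <= 239) AND its start is strictly after handoff's start (X.start > 176) AND its end is strictly after reindex's end (X.end > 213).
backup: start 157 <= 239? ✓; start 157 > 176? ✗; end 351 > 213? ✓ → no.
compaction: start 323 <= 239? ✗; start 323 > 176? ✓; end 347 > 213? ✓ → no.
lunch: start 18 <= 239? ✓; start 18 > 176? ✗; end 57 > 213? ✗ → no.
retro: start 62 <= 239? ✓; start 62 > 176? ✗; end 210 > 213? ✗ → no.
soundcheck: start 213 <= 239? ✓; start 213 > 176? ✓; end 224 > 213? ✓ → yes.
Result: soundcheck.

soundcheck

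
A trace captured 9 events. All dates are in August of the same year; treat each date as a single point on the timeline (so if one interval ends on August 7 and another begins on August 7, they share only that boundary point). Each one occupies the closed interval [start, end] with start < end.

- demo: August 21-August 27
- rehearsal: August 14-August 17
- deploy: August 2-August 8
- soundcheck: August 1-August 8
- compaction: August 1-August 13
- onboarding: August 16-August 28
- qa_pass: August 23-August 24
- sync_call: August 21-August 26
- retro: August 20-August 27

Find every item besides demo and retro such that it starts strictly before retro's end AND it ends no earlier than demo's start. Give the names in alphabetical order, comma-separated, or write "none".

onboarding, qa_pass, sync_call

Conditions: its start is strictly before retro's end (X.start < August 27) AND its end is no earlier than demo's start (X.end >= August 21).
compaction: start August 1 < August 27? ✓; end August 13 >= August 21? ✗ → no.
deploy: start August 2 < August 27? ✓; end August 8 >= August 21? ✗ → no.
onboarding: start August 16 < August 27? ✓; end August 28 >= August 21? ✓ → yes.
qa_pass: start August 23 < August 27? ✓; end August 24 >= August 21? ✓ → yes.
rehearsal: start August 14 < August 27? ✓; end August 17 >= August 21? ✗ → no.
soundcheck: start August 1 < August 27? ✓; end August 8 >= August 21? ✗ → no.
sync_call: start August 21 < August 27? ✓; end August 26 >= August 21? ✓ → yes.
Result: onboarding, qa_pass, sync_call.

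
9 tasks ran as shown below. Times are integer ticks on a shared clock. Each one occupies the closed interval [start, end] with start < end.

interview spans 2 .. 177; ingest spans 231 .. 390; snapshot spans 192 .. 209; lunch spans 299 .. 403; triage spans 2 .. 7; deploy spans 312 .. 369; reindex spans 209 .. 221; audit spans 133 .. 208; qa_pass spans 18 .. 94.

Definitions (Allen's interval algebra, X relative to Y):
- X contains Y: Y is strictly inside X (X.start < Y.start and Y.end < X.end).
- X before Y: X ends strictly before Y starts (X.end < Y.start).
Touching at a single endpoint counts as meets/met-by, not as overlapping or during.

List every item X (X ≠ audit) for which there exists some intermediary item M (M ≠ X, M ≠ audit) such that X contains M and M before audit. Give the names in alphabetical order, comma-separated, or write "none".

interview

Target audit = [133, 208].
Intermediaries M with M before audit: qa_pass, triage.
Via qa_pass — items with X contains qa_pass: interview.
Via triage — items with X contains triage: none.
Union: interview.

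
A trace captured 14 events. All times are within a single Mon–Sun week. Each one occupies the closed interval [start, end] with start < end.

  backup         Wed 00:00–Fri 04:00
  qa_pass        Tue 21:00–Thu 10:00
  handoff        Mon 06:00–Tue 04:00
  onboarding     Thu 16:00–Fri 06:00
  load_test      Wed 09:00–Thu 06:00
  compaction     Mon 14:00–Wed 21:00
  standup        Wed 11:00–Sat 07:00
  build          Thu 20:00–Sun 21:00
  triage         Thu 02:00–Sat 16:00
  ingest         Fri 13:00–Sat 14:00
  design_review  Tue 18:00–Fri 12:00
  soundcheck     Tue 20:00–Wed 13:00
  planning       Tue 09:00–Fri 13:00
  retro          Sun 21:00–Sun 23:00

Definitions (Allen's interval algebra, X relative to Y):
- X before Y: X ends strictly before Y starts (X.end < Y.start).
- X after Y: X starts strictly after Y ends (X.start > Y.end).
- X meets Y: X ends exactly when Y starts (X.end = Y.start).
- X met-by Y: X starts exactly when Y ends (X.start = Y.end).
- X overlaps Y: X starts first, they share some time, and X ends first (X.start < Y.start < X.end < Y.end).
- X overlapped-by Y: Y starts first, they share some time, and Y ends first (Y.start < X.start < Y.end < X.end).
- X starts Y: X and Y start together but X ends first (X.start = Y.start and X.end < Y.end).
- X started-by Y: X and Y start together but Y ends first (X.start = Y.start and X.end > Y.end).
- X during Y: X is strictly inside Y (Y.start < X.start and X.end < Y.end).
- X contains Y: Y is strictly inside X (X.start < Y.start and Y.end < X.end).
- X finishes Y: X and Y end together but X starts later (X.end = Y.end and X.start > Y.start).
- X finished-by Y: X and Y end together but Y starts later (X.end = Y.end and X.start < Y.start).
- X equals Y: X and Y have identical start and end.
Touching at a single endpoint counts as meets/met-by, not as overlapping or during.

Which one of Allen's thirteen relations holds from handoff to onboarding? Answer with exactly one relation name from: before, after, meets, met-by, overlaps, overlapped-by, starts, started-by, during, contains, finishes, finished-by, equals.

before

handoff = [Mon 06:00, Tue 04:00]; onboarding = [Thu 16:00, Fri 06:00].
Compare endpoints: handoff.start < onboarding.start, handoff.start < onboarding.end, handoff.end < onboarding.start, handoff.end < onboarding.end.
That pattern is 'before'.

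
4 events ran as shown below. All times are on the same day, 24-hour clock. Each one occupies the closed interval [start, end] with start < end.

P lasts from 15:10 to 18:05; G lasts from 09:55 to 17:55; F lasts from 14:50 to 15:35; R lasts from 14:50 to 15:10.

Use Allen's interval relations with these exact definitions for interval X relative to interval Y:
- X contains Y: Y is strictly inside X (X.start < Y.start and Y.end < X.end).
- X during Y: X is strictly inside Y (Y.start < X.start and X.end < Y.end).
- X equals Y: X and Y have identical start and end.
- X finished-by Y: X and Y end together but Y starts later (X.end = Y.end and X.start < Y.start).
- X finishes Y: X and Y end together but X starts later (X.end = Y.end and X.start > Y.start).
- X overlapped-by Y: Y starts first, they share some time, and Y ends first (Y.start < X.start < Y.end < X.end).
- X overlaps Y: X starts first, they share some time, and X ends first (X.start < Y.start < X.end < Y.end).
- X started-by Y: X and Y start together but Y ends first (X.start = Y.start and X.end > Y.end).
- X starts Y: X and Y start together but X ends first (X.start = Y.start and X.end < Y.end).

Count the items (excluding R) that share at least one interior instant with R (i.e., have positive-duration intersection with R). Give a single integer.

2

Target R = [14:50, 15:10].
F [14:50, 15:35] → started-by → counts.
G [09:55, 17:55] → contains → counts.
P [15:10, 18:05] → met-by → no.
Total: 2.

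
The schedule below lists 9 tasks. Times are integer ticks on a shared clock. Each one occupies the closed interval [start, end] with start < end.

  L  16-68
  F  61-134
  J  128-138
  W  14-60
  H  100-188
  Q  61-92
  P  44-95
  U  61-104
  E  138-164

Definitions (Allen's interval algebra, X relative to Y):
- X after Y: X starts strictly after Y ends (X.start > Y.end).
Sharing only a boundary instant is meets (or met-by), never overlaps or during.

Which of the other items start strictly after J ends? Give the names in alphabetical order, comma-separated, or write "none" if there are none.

Target J = [128, 138].
E [138, 164] → met-by → no.
F [61, 134] → overlaps → no.
H [100, 188] → contains → no.
L [16, 68] → before → no.
P [44, 95] → before → no.
Q [61, 92] → before → no.
U [61, 104] → before → no.
W [14, 60] → before → no.
Result: none.

none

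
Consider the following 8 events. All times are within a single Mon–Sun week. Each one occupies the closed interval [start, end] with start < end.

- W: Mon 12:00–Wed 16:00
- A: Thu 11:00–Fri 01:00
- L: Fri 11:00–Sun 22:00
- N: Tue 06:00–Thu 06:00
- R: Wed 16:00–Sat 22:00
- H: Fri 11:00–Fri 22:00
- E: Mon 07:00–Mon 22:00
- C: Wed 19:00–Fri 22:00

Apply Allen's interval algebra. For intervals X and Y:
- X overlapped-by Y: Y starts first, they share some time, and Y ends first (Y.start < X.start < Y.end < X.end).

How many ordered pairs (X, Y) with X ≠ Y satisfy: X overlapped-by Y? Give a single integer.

Checking all 56 ordered pairs for relation 'overlapped-by'; matching pairs in alphabetical order:
(C, N): C overlapped-by N ✓
(L, C): L overlapped-by C ✓
(L, R): L overlapped-by R ✓
(N, W): N overlapped-by W ✓
(R, N): R overlapped-by N ✓
(W, E): W overlapped-by E ✓
Count: 6.

6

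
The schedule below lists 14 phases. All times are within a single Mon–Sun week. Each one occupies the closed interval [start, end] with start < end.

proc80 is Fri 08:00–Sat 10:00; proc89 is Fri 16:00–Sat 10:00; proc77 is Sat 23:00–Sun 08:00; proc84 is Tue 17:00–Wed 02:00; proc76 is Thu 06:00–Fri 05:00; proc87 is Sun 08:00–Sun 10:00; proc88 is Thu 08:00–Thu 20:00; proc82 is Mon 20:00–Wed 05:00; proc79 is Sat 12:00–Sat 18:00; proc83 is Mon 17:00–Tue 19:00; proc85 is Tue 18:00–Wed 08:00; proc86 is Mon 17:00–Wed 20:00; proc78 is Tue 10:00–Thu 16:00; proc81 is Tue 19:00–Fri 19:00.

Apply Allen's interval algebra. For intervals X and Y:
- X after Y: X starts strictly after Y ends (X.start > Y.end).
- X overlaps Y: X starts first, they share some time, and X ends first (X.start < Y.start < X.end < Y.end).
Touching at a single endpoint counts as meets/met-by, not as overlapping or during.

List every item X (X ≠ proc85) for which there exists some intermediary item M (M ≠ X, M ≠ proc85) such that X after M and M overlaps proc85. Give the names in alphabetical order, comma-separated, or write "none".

Target proc85 = [Tue 18:00, Wed 08:00].
Intermediaries M with M overlaps proc85: proc82, proc83, proc84.
Via proc82 — items with X after proc82: proc76, proc77, proc79, proc80, proc87, proc88, proc89.
Via proc83 — items with X after proc83: proc76, proc77, proc79, proc80, proc87, proc88, proc89.
Via proc84 — items with X after proc84: proc76, proc77, proc79, proc80, proc87, proc88, proc89.
Union: proc76, proc77, proc79, proc80, proc87, proc88, proc89.

proc76, proc77, proc79, proc80, proc87, proc88, proc89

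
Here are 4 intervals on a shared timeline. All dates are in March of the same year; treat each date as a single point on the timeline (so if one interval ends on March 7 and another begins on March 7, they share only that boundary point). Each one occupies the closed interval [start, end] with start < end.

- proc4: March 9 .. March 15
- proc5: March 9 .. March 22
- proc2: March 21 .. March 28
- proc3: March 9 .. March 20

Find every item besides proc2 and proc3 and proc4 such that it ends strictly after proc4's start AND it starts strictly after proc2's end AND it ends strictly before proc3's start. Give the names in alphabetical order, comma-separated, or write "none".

none

Conditions: its end is strictly after proc4's start (X.end > March 9) AND its start is strictly after proc2's end (X.start > March 28) AND its end is strictly before proc3's start (X.end < March 9).
proc5: end March 22 > March 9? ✓; start March 9 > March 28? ✗; end March 22 < March 9? ✗ → no.
Result: none.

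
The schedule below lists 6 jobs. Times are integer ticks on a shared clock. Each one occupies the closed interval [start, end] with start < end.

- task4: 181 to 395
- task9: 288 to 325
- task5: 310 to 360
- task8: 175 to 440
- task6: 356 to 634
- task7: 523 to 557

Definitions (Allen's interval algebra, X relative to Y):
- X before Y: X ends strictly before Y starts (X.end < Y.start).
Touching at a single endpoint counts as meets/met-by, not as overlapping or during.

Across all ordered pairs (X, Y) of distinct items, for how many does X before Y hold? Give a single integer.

5

Checking all 30 ordered pairs for relation 'before'; matching pairs in alphabetical order:
(task4, task7): task4 before task7 ✓
(task5, task7): task5 before task7 ✓
(task8, task7): task8 before task7 ✓
(task9, task6): task9 before task6 ✓
(task9, task7): task9 before task7 ✓
Count: 5.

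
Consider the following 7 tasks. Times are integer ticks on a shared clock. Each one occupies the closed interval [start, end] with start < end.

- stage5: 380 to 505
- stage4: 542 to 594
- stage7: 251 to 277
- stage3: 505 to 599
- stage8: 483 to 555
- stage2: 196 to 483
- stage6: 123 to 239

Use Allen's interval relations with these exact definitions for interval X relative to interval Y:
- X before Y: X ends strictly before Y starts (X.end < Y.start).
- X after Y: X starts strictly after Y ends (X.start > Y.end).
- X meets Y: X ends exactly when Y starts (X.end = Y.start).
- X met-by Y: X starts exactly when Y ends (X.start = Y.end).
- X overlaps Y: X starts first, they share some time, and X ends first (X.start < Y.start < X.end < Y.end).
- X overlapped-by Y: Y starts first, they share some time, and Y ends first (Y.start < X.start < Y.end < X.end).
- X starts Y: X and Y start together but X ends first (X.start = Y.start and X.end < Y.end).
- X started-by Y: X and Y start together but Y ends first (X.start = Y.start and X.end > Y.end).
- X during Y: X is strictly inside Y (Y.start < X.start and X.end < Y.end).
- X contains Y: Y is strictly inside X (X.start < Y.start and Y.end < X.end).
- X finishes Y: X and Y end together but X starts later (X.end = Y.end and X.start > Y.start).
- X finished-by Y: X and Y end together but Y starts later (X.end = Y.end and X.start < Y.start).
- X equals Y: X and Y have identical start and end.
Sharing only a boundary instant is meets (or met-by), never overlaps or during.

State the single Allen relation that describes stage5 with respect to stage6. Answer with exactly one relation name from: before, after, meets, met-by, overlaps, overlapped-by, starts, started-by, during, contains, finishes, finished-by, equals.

stage5 = [380, 505]; stage6 = [123, 239].
Compare endpoints: stage5.start > stage6.start, stage5.start > stage6.end, stage5.end > stage6.start, stage5.end > stage6.end.
That pattern is 'after'.

after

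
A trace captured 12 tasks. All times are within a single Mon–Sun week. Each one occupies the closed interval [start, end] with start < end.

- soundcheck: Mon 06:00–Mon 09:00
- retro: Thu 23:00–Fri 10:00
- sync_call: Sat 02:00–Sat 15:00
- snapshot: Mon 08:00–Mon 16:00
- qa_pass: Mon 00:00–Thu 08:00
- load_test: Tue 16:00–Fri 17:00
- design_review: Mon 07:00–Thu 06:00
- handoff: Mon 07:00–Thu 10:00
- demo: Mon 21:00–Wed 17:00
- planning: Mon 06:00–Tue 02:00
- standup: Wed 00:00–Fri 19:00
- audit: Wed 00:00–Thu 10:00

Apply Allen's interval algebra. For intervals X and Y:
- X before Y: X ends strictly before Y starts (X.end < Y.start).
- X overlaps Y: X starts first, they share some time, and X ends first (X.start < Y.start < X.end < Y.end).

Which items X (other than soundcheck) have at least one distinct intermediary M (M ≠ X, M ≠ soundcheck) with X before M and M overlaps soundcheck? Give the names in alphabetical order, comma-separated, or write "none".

none

Target soundcheck = [Mon 06:00, Mon 09:00].
Intermediaries M with M overlaps soundcheck: none.
Union: none.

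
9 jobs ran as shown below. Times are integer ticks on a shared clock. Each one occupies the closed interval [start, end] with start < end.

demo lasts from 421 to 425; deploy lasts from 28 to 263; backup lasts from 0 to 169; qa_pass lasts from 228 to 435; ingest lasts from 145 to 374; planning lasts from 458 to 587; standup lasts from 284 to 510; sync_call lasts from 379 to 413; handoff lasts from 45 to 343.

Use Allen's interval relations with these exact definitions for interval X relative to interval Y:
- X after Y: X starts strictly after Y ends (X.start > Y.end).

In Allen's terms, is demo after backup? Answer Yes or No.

Yes

demo = [421, 425], backup = [0, 169].
Actual relation of demo to backup: after.
Asked whether 'after' holds → Yes.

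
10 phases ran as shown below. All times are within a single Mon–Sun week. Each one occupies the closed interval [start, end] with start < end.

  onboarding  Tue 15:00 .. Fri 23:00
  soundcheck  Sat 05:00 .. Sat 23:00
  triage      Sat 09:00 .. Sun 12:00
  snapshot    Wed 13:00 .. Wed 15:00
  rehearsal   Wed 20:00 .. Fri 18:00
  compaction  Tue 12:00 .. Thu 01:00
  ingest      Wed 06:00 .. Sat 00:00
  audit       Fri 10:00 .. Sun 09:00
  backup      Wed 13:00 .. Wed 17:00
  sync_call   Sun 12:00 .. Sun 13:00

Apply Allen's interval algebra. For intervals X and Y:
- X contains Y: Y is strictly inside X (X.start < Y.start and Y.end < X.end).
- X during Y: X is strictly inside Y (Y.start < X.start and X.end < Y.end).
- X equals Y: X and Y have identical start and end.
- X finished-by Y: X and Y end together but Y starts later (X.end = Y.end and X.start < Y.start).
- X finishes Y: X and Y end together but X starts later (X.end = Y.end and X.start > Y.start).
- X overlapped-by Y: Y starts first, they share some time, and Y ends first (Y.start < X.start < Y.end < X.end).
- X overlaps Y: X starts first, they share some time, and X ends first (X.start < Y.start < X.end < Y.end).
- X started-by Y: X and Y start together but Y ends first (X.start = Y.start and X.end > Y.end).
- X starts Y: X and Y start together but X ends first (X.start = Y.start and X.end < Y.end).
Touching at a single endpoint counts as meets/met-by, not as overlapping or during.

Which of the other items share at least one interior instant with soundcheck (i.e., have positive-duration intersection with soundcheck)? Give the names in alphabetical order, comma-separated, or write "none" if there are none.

audit, triage

Target soundcheck = [Sat 05:00, Sat 23:00].
audit [Fri 10:00, Sun 09:00] → contains → yes.
backup [Wed 13:00, Wed 17:00] → before → no.
compaction [Tue 12:00, Thu 01:00] → before → no.
ingest [Wed 06:00, Sat 00:00] → before → no.
onboarding [Tue 15:00, Fri 23:00] → before → no.
rehearsal [Wed 20:00, Fri 18:00] → before → no.
snapshot [Wed 13:00, Wed 15:00] → before → no.
sync_call [Sun 12:00, Sun 13:00] → after → no.
triage [Sat 09:00, Sun 12:00] → overlapped-by → yes.
Result: audit, triage.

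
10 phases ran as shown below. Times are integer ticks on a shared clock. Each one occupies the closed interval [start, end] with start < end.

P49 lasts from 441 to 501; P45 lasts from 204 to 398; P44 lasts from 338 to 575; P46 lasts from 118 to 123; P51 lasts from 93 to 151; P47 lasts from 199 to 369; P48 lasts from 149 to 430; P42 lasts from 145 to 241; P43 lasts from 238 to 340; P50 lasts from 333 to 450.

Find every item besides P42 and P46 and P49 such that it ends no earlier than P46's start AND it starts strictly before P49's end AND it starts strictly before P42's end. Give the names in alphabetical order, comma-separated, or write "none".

Conditions: its end is no earlier than P46's start (X.end >= 118) AND its start is strictly before P49's end (X.start < 501) AND its start is strictly before P42's end (X.start < 241).
P43: end 340 >= 118? ✓; start 238 < 501? ✓; start 238 < 241? ✓ → yes.
P44: end 575 >= 118? ✓; start 338 < 501? ✓; start 338 < 241? ✗ → no.
P45: end 398 >= 118? ✓; start 204 < 501? ✓; start 204 < 241? ✓ → yes.
P47: end 369 >= 118? ✓; start 199 < 501? ✓; start 199 < 241? ✓ → yes.
P48: end 430 >= 118? ✓; start 149 < 501? ✓; start 149 < 241? ✓ → yes.
P50: end 450 >= 118? ✓; start 333 < 501? ✓; start 333 < 241? ✗ → no.
P51: end 151 >= 118? ✓; start 93 < 501? ✓; start 93 < 241? ✓ → yes.
Result: P43, P45, P47, P48, P51.

P43, P45, P47, P48, P51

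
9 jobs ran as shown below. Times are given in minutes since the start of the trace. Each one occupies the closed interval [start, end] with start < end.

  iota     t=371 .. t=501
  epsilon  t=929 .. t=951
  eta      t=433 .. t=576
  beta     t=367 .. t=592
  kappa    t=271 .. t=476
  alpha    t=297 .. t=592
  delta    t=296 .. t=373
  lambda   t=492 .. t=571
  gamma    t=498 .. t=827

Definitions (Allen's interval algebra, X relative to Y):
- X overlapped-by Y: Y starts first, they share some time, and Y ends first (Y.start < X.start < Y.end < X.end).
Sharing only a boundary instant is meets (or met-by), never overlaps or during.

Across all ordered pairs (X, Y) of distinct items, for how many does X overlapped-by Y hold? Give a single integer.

14

Checking all 72 ordered pairs for relation 'overlapped-by'; matching pairs in alphabetical order:
(alpha, delta): alpha overlapped-by delta ✓
(alpha, kappa): alpha overlapped-by kappa ✓
(beta, delta): beta overlapped-by delta ✓
(beta, kappa): beta overlapped-by kappa ✓
(eta, iota): eta overlapped-by iota ✓
(eta, kappa): eta overlapped-by kappa ✓
(gamma, alpha): gamma overlapped-by alpha ✓
(gamma, beta): gamma overlapped-by beta ✓
(gamma, eta): gamma overlapped-by eta ✓
(gamma, iota): gamma overlapped-by iota ✓
(gamma, lambda): gamma overlapped-by lambda ✓
(iota, delta): iota overlapped-by delta ✓
(iota, kappa): iota overlapped-by kappa ✓
(lambda, iota): lambda overlapped-by iota ✓
Count: 14.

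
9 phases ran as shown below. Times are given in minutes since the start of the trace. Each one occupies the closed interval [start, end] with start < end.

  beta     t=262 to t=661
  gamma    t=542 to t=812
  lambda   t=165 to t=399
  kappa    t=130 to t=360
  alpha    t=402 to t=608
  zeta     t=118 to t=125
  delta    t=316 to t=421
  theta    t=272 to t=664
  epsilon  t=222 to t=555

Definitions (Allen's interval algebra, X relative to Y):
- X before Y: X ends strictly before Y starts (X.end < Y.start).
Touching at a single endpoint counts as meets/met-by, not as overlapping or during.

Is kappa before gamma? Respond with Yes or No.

Yes

kappa = [t=130, t=360], gamma = [t=542, t=812].
Actual relation of kappa to gamma: before.
Asked whether 'before' holds → Yes.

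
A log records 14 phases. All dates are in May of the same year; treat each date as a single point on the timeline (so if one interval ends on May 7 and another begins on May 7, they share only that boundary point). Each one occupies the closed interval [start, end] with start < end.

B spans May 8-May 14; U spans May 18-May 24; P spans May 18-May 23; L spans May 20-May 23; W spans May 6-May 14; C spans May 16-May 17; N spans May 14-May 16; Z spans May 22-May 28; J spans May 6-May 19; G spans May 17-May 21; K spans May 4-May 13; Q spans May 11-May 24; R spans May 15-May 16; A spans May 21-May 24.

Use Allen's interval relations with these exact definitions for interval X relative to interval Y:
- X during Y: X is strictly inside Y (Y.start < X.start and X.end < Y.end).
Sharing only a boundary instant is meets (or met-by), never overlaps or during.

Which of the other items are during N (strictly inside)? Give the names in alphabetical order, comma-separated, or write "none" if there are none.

Target N = [May 14, May 16].
A [May 21, May 24] → after → no.
B [May 8, May 14] → meets → no.
C [May 16, May 17] → met-by → no.
G [May 17, May 21] → after → no.
J [May 6, May 19] → contains → no.
K [May 4, May 13] → before → no.
L [May 20, May 23] → after → no.
P [May 18, May 23] → after → no.
Q [May 11, May 24] → contains → no.
R [May 15, May 16] → finishes → no.
U [May 18, May 24] → after → no.
W [May 6, May 14] → meets → no.
Z [May 22, May 28] → after → no.
Result: none.

none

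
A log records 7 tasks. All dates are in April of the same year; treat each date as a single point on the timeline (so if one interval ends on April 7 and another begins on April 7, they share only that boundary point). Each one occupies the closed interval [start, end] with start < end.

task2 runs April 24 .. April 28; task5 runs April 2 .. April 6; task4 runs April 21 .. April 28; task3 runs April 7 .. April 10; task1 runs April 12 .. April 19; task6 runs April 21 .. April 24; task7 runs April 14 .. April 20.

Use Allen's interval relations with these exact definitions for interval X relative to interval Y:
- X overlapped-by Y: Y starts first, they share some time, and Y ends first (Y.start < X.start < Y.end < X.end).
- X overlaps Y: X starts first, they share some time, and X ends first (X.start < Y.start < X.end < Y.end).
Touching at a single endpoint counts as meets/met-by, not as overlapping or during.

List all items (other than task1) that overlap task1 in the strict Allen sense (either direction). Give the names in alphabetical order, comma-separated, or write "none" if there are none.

Target task1 = [April 12, April 19].
task2 [April 24, April 28] → after → no.
task3 [April 7, April 10] → before → no.
task4 [April 21, April 28] → after → no.
task5 [April 2, April 6] → before → no.
task6 [April 21, April 24] → after → no.
task7 [April 14, April 20] → overlapped-by → yes.
Result: task7.

task7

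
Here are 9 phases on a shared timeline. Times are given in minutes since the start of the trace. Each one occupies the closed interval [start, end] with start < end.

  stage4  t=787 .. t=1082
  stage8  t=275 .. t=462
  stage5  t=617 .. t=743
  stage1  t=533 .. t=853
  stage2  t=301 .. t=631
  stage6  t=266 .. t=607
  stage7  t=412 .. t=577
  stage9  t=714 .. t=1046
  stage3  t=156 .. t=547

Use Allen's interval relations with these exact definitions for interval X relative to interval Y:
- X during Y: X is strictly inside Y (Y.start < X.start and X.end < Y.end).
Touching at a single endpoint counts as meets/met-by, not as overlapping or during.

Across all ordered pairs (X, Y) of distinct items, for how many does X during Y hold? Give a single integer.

5

Checking all 72 ordered pairs for relation 'during'; matching pairs in alphabetical order:
(stage5, stage1): stage5 during stage1 ✓
(stage7, stage2): stage7 during stage2 ✓
(stage7, stage6): stage7 during stage6 ✓
(stage8, stage3): stage8 during stage3 ✓
(stage8, stage6): stage8 during stage6 ✓
Count: 5.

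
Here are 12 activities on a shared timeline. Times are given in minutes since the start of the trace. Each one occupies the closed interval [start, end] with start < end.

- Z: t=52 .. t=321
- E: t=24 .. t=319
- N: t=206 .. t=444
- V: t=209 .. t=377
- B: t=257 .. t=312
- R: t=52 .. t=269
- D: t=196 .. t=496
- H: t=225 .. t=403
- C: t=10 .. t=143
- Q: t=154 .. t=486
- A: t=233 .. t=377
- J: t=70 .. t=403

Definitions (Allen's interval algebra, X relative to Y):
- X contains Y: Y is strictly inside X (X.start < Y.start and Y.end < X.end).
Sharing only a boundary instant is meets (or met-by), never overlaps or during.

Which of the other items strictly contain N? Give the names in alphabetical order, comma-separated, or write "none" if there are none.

Target N = [t=206, t=444].
A [t=233, t=377] → during → no.
B [t=257, t=312] → during → no.
C [t=10, t=143] → before → no.
D [t=196, t=496] → contains → yes.
E [t=24, t=319] → overlaps → no.
H [t=225, t=403] → during → no.
J [t=70, t=403] → overlaps → no.
Q [t=154, t=486] → contains → yes.
R [t=52, t=269] → overlaps → no.
V [t=209, t=377] → during → no.
Z [t=52, t=321] → overlaps → no.
Result: D, Q.

D, Q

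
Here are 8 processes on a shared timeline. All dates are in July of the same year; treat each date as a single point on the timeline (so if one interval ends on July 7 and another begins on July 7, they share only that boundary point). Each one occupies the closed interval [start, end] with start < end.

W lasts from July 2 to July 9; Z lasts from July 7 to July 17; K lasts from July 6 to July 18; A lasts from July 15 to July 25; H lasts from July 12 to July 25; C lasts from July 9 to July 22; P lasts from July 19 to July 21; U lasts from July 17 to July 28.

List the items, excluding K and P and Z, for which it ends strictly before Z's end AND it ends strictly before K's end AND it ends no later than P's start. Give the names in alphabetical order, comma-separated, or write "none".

Conditions: its end is strictly before Z's end (X.end < July 17) AND its end is strictly before K's end (X.end < July 18) AND its end is no later than P's start (X.end <= July 19).
A: end July 25 < July 17? ✗; end July 25 < July 18? ✗; end July 25 <= July 19? ✗ → no.
C: end July 22 < July 17? ✗; end July 22 < July 18? ✗; end July 22 <= July 19? ✗ → no.
H: end July 25 < July 17? ✗; end July 25 < July 18? ✗; end July 25 <= July 19? ✗ → no.
U: end July 28 < July 17? ✗; end July 28 < July 18? ✗; end July 28 <= July 19? ✗ → no.
W: end July 9 < July 17? ✓; end July 9 < July 18? ✓; end July 9 <= July 19? ✓ → yes.
Result: W.

W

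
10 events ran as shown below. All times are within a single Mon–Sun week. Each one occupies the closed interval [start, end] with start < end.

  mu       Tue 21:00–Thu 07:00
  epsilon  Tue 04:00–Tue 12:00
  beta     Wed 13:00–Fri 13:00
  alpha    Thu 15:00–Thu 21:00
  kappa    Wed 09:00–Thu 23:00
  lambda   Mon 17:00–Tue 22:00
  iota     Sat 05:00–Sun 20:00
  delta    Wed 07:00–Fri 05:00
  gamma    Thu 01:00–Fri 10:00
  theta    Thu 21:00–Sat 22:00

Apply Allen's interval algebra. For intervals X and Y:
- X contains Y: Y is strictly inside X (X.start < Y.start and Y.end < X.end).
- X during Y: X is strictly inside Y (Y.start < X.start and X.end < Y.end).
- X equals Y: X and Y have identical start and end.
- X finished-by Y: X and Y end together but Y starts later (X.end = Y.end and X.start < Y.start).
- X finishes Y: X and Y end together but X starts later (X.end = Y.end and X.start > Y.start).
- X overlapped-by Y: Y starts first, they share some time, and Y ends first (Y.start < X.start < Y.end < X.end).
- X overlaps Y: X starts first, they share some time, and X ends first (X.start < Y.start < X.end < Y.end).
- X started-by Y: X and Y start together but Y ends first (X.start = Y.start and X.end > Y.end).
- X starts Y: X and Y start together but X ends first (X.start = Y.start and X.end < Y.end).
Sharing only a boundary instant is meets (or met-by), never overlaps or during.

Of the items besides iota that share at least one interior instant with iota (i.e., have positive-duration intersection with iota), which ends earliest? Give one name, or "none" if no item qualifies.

theta

Target iota = [Sat 05:00, Sun 20:00].
alpha [Thu 15:00, Thu 21:00] → before → excluded.
beta [Wed 13:00, Fri 13:00] → before → excluded.
delta [Wed 07:00, Fri 05:00] → before → excluded.
epsilon [Tue 04:00, Tue 12:00] → before → excluded.
gamma [Thu 01:00, Fri 10:00] → before → excluded.
kappa [Wed 09:00, Thu 23:00] → before → excluded.
lambda [Mon 17:00, Tue 22:00] → before → excluded.
mu [Tue 21:00, Thu 07:00] → before → excluded.
theta [Thu 21:00, Sat 22:00] → overlaps → candidate.
Among candidates, earliest end is Sat 22:00 → theta.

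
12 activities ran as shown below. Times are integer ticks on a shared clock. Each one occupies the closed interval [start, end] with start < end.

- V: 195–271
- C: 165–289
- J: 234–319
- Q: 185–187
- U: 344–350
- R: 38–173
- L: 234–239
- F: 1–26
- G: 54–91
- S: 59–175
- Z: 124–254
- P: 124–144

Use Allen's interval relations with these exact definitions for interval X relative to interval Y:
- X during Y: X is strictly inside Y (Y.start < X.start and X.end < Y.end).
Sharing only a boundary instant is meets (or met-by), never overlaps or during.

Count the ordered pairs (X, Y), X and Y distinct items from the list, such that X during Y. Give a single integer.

Checking all 132 ordered pairs for relation 'during'; matching pairs in alphabetical order:
(G, R): G during R ✓
(L, C): L during C ✓
(L, V): L during V ✓
(L, Z): L during Z ✓
(P, R): P during R ✓
(P, S): P during S ✓
(Q, C): Q during C ✓
(Q, Z): Q during Z ✓
(V, C): V during C ✓
Count: 9.

9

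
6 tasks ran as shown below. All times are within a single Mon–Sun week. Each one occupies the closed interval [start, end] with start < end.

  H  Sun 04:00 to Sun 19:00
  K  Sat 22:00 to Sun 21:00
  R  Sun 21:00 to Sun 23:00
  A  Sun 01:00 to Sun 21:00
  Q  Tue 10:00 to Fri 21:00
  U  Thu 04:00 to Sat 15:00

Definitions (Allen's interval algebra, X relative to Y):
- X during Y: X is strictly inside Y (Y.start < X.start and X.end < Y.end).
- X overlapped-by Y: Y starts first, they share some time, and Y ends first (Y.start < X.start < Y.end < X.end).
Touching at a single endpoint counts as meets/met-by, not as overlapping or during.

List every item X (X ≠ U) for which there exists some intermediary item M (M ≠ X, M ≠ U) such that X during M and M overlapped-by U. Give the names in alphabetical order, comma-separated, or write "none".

none

Target U = [Thu 04:00, Sat 15:00].
Intermediaries M with M overlapped-by U: none.
Union: none.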